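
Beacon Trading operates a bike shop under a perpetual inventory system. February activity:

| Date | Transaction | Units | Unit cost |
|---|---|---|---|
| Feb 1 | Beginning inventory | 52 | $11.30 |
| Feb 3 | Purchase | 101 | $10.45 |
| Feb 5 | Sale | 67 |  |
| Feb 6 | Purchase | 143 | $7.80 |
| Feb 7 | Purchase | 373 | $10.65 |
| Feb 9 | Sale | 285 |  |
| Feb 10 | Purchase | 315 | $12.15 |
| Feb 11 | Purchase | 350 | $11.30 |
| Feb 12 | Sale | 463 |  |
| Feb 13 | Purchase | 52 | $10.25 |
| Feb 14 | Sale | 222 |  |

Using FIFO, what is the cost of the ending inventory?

Feb 5, 67 sold [FIFO — oldest first]: 52 @ $11.30 + 15 @ $10.45 = $744.35
Feb 9, 285 sold [FIFO — oldest first]: 86 @ $10.45 + 143 @ $7.80 + 56 @ $10.65 = $2,610.50
Feb 12, 463 sold [FIFO — oldest first]: 317 @ $10.65 + 146 @ $12.15 = $5,149.95
Feb 14, 222 sold [FIFO — oldest first]: 169 @ $12.15 + 53 @ $11.30 = $2,652.25
Total COGS = $744.35 + $2,610.50 + $5,149.95 + $2,652.25 = $11,157.05
Ending inventory: 297 @ $11.30 + 52 @ $10.25 = $3,889.10
Check: goods available $15,046.15 = COGS $11,157.05 + ending $3,889.10

Ending inventory = $3,889.10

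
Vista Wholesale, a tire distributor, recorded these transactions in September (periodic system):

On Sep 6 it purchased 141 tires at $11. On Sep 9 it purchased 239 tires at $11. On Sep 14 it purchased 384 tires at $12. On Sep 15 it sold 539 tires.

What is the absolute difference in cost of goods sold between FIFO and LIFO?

FIFO COGS: 141 @ $11 + 239 @ $11 + 159 @ $12 = $6,088
LIFO COGS: 384 @ $12 + 155 @ $11 = $6,313
Difference = |$6,088 − $6,313| = $225

$225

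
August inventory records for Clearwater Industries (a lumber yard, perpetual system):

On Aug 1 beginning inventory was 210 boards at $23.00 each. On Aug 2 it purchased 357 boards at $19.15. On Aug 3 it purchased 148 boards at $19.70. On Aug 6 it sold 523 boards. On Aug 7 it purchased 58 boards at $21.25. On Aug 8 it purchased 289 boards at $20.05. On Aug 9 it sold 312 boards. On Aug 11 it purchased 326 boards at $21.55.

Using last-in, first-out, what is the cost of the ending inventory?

Aug 6, 523 sold [LIFO — newest first]: 148 @ $19.70 + 357 @ $19.15 + 18 @ $23.00 = $10,166.15
Aug 9, 312 sold [LIFO — newest first]: 289 @ $20.05 + 23 @ $21.25 = $6,283.20
Total COGS = $10,166.15 + $6,283.20 = $16,449.35
Ending inventory: 192 @ $23.00 + 35 @ $21.25 + 326 @ $21.55 = $12,185.05

Ending inventory = $12,185.05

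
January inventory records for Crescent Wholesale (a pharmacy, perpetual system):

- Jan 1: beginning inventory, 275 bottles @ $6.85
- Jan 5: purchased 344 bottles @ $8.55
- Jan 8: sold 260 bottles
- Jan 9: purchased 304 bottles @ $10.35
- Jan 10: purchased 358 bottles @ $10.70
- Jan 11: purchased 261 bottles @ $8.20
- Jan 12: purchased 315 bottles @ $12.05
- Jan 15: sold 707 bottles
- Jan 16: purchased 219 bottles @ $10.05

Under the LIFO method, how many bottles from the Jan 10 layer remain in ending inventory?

Jan 8, 260 sold [LIFO — newest first]: 260 @ $8.55 = $2,223.00
Jan 15, 707 sold [LIFO — newest first]: 315 @ $12.05 + 261 @ $8.20 + 131 @ $10.70 = $7,337.65
Total COGS = $2,223.00 + $7,337.65 = $9,560.65
Ending inventory: 275 @ $6.85 + 84 @ $8.55 + 304 @ $10.35 + 227 @ $10.70 + 219 @ $10.05 = $10,378.20

227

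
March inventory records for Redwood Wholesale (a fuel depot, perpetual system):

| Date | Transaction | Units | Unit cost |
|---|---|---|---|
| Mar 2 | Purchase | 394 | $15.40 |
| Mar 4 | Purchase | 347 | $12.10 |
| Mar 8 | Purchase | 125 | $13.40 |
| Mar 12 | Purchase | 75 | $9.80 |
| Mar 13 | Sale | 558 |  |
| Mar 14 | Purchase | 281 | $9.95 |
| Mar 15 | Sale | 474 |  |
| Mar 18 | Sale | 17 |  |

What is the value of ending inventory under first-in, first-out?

Mar 13, 558 sold [FIFO — oldest first]: 394 @ $15.40 + 164 @ $12.10 = $8,052.00
Mar 15, 474 sold [FIFO — oldest first]: 183 @ $12.10 + 125 @ $13.40 + 75 @ $9.80 + 91 @ $9.95 = $5,529.75
Mar 18, 17 sold [FIFO — oldest first]: 17 @ $9.95 = $169.15
Total COGS = $8,052.00 + $5,529.75 + $169.15 = $13,750.90
Ending inventory: 173 @ $9.95 = $1,721.35

Ending inventory = $1,721.35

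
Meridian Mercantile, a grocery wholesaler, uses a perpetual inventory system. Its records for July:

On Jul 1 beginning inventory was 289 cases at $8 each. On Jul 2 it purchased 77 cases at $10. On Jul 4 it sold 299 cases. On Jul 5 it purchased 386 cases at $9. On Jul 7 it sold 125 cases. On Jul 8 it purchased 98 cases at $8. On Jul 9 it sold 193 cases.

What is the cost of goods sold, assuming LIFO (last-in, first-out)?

COGS = $5,310

Jul 4, 299 sold [LIFO — newest first]: 77 @ $10 + 222 @ $8 = $2,546
Jul 7, 125 sold [LIFO — newest first]: 125 @ $9 = $1,125
Jul 9, 193 sold [LIFO — newest first]: 98 @ $8 + 95 @ $9 = $1,639
Total COGS = $2,546 + $1,125 + $1,639 = $5,310
Ending inventory: 67 @ $8 + 166 @ $9 = $2,030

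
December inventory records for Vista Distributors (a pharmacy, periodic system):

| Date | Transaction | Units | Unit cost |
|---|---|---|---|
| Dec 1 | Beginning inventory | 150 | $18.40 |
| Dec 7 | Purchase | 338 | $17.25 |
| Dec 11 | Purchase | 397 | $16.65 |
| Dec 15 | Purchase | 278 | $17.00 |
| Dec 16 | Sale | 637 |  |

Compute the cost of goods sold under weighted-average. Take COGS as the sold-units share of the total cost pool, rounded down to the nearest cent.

Dec 16, sell 637: 637/1163 × $19,926.55 → $10,914.19
Ending inventory (cost pool remaining) = $9,012.36
Check: goods available $19,926.55 = COGS $10,914.19 + ending $9,012.36

COGS = $10,914.19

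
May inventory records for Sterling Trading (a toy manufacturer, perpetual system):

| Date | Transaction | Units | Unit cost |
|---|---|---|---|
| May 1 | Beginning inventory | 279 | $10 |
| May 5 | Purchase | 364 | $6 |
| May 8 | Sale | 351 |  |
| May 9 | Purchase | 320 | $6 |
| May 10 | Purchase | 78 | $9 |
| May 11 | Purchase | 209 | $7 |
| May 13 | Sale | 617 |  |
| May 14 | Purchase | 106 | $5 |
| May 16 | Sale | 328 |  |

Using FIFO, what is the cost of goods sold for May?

May 8, 351 sold [FIFO — oldest first]: 279 @ $10 + 72 @ $6 = $3,222
May 13, 617 sold [FIFO — oldest first]: 292 @ $6 + 320 @ $6 + 5 @ $9 = $3,717
May 16, 328 sold [FIFO — oldest first]: 73 @ $9 + 209 @ $7 + 46 @ $5 = $2,350
Total COGS = $3,222 + $3,717 + $2,350 = $9,289
Ending inventory: 60 @ $5 = $300

COGS = $9,289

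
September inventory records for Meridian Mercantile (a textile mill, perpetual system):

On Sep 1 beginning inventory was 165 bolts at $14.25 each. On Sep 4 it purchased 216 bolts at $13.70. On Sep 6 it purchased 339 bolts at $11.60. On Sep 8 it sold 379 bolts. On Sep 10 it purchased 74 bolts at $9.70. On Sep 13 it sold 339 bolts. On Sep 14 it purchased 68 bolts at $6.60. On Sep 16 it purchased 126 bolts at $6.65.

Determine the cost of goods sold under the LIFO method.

Sep 8, 379 sold [LIFO — newest first]: 339 @ $11.60 + 40 @ $13.70 = $4,480.40
Sep 13, 339 sold [LIFO — newest first]: 74 @ $9.70 + 176 @ $13.70 + 89 @ $14.25 = $4,397.25
Total COGS = $4,480.40 + $4,397.25 = $8,877.65
Ending inventory: 76 @ $14.25 + 68 @ $6.60 + 126 @ $6.65 = $2,369.70

COGS = $8,877.65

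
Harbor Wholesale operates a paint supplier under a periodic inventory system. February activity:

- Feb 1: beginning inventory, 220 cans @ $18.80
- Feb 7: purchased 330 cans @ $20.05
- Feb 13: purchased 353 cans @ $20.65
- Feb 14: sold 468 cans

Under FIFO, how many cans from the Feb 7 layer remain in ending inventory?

82

Feb 14, 468 sold [FIFO — oldest first]: 220 @ $18.80 + 248 @ $20.05 = $9,108.40
Ending inventory: 82 @ $20.05 + 353 @ $20.65 = $8,933.55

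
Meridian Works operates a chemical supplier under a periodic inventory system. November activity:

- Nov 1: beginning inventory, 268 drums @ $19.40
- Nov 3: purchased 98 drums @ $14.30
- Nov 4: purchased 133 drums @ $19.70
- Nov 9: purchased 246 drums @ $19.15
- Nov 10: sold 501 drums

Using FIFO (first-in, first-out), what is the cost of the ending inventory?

Nov 10, 501 sold [FIFO — oldest first]: 268 @ $19.40 + 98 @ $14.30 + 133 @ $19.70 + 2 @ $19.15 = $9,259.00
Ending inventory: 244 @ $19.15 = $4,672.60
Check: goods available $13,931.60 = COGS $9,259.00 + ending $4,672.60

Ending inventory = $4,672.60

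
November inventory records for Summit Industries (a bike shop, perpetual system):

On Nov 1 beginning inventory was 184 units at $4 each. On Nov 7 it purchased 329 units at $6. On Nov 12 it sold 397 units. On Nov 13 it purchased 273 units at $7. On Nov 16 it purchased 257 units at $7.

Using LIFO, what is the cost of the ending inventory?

Nov 12, 397 sold [LIFO — newest first]: 329 @ $6 + 68 @ $4 = $2,246
Ending inventory: 116 @ $4 + 273 @ $7 + 257 @ $7 = $4,174
Check: goods available $6,420 = COGS $2,246 + ending $4,174

Ending inventory = $4,174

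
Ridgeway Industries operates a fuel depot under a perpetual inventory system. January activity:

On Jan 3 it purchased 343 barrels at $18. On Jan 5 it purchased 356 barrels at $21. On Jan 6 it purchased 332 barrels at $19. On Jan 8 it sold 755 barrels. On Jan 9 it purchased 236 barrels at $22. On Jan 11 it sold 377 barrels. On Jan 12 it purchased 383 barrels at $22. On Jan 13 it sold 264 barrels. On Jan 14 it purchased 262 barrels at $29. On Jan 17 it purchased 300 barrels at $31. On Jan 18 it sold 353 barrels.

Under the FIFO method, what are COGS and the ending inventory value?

COGS = $36,447; ending inventory = $14,027

Jan 8, 755 sold [FIFO — oldest first]: 343 @ $18 + 356 @ $21 + 56 @ $19 = $14,714
Jan 11, 377 sold [FIFO — oldest first]: 276 @ $19 + 101 @ $22 = $7,466
Jan 13, 264 sold [FIFO — oldest first]: 135 @ $22 + 129 @ $22 = $5,808
Jan 18, 353 sold [FIFO — oldest first]: 254 @ $22 + 99 @ $29 = $8,459
Total COGS = $14,714 + $7,466 + $5,808 + $8,459 = $36,447
Ending inventory: 163 @ $29 + 300 @ $31 = $14,027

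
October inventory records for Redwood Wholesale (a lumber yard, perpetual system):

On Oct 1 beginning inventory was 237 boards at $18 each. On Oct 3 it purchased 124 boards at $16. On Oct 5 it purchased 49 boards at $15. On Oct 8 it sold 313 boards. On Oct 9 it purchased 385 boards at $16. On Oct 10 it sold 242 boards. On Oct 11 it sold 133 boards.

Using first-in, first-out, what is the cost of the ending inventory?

Ending inventory = $1,712

Oct 8, 313 sold [FIFO — oldest first]: 237 @ $18 + 76 @ $16 = $5,482
Oct 10, 242 sold [FIFO — oldest first]: 48 @ $16 + 49 @ $15 + 145 @ $16 = $3,823
Oct 11, 133 sold [FIFO — oldest first]: 133 @ $16 = $2,128
Total COGS = $5,482 + $3,823 + $2,128 = $11,433
Ending inventory: 107 @ $16 = $1,712
Check: goods available $13,145 = COGS $11,433 + ending $1,712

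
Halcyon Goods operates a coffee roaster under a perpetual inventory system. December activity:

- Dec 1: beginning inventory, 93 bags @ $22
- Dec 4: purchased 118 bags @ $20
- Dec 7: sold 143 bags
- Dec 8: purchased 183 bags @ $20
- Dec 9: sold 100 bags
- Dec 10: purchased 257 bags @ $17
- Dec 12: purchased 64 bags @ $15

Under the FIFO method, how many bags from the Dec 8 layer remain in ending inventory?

Dec 7, 143 sold [FIFO — oldest first]: 93 @ $22 + 50 @ $20 = $3,046
Dec 9, 100 sold [FIFO — oldest first]: 68 @ $20 + 32 @ $20 = $2,000
Total COGS = $3,046 + $2,000 = $5,046
Ending inventory: 151 @ $20 + 257 @ $17 + 64 @ $15 = $8,349

151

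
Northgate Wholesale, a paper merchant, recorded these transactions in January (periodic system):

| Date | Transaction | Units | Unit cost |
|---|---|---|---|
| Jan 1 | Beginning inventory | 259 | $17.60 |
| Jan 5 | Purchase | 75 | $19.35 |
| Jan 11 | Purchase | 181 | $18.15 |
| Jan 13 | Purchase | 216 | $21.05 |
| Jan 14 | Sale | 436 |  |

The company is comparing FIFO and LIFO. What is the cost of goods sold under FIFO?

FIFO COGS: 259 @ $17.60 + 75 @ $19.35 + 102 @ $18.15 = $7,860.95
LIFO COGS: 216 @ $21.05 + 181 @ $18.15 + 39 @ $19.35 = $8,586.60

COGS = $7,860.95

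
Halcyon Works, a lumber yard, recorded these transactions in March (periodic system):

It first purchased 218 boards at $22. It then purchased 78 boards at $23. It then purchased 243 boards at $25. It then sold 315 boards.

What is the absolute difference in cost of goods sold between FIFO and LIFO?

$666

FIFO COGS: 218 @ $22 + 78 @ $23 + 19 @ $25 = $7,065
LIFO COGS: 243 @ $25 + 72 @ $23 = $7,731
Difference = |$7,065 − $7,731| = $666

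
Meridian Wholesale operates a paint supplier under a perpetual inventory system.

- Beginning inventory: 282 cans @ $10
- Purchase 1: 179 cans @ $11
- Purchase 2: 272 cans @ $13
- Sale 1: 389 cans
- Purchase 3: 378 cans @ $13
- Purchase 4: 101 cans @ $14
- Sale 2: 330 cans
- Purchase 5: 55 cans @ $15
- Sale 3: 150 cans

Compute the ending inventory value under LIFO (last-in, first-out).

Ending inventory = $4,204

Sale 1 (389) [LIFO — newest first]: 272 @ $13 + 117 @ $11 = $4,823
Sale 2 (330) [LIFO — newest first]: 101 @ $14 + 229 @ $13 = $4,391
Sale 3 (150) [LIFO — newest first]: 55 @ $15 + 95 @ $13 = $2,060
Total COGS = $4,823 + $4,391 + $2,060 = $11,274
Ending inventory: 282 @ $10 + 62 @ $11 + 54 @ $13 = $4,204
Check: goods available $15,478 = COGS $11,274 + ending $4,204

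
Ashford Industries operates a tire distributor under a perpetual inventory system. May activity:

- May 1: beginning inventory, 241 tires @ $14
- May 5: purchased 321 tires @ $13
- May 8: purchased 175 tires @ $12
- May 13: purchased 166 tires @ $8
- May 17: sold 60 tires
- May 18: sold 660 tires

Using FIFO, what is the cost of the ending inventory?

Ending inventory = $1,532

May 17, 60 sold [FIFO — oldest first]: 60 @ $14 = $840
May 18, 660 sold [FIFO — oldest first]: 181 @ $14 + 321 @ $13 + 158 @ $12 = $8,603
Total COGS = $840 + $8,603 = $9,443
Ending inventory: 17 @ $12 + 166 @ $8 = $1,532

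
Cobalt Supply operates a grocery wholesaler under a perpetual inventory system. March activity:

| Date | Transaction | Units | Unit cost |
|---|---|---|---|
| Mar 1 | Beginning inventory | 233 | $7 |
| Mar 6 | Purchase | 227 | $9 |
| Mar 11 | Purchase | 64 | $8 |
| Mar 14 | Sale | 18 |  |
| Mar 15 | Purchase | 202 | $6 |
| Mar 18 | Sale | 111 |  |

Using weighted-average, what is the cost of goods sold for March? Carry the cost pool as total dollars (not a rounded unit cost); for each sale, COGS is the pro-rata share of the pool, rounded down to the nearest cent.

COGS = $967.54

After Mar 1: 233 on hand, pool $1,631.00 (≈ $7.0000 each)
After Mar 6: 460 on hand, pool $3,674.00 (≈ $7.9870 each)
After Mar 11: 524 on hand, pool $4,186.00 (≈ $7.9885 each)
Mar 14, sell 18: 18/524 × $4,186.00 → $143.79
After Mar 15: 708 on hand, pool $5,254.21 (≈ $7.4212 each)
Mar 18, sell 111: 111/708 × $5,254.21 → $823.75
Total COGS = $143.79 + $823.75 = $967.54
Ending inventory (cost pool remaining) = $4,430.46
Check: goods available $5,398.00 = COGS $967.54 + ending $4,430.46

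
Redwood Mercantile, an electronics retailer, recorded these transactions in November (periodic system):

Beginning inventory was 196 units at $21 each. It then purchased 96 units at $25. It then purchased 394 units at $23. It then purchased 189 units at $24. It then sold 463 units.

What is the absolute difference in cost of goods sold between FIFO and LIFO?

$389

FIFO COGS: 196 @ $21 + 96 @ $25 + 171 @ $23 = $10,449
LIFO COGS: 189 @ $24 + 274 @ $23 = $10,838
Difference = |$10,449 − $10,838| = $389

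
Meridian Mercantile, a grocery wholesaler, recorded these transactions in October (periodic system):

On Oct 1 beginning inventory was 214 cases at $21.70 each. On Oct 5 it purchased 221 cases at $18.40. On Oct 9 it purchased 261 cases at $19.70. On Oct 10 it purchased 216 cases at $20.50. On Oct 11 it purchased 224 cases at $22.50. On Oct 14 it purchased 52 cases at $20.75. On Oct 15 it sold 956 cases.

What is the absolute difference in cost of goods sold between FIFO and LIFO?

$154.00

FIFO COGS: 214 @ $21.70 + 221 @ $18.40 + 261 @ $19.70 + 216 @ $20.50 + 44 @ $22.50 = $19,269.90
LIFO COGS: 52 @ $20.75 + 224 @ $22.50 + 216 @ $20.50 + 261 @ $19.70 + 203 @ $18.40 = $19,423.90
Difference = |$19,269.90 − $19,423.90| = $154.00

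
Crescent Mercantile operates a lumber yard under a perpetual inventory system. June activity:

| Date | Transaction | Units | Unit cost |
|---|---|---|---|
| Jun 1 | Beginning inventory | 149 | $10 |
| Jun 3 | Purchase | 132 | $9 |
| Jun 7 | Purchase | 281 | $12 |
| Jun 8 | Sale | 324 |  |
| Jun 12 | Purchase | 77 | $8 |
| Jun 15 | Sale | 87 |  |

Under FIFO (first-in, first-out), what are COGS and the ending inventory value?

COGS = $4,238; ending inventory = $2,428

Jun 8, 324 sold [FIFO — oldest first]: 149 @ $10 + 132 @ $9 + 43 @ $12 = $3,194
Jun 15, 87 sold [FIFO — oldest first]: 87 @ $12 = $1,044
Total COGS = $3,194 + $1,044 = $4,238
Ending inventory: 151 @ $12 + 77 @ $8 = $2,428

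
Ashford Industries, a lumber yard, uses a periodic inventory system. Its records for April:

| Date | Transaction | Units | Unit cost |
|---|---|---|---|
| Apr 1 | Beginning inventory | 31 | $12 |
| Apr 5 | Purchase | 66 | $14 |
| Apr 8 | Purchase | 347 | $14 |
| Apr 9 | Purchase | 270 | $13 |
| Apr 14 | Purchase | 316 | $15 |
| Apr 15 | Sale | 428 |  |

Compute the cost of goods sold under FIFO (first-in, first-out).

Apr 15, 428 sold [FIFO — oldest first]: 31 @ $12 + 66 @ $14 + 331 @ $14 = $5,930
Ending inventory: 16 @ $14 + 270 @ $13 + 316 @ $15 = $8,474

COGS = $5,930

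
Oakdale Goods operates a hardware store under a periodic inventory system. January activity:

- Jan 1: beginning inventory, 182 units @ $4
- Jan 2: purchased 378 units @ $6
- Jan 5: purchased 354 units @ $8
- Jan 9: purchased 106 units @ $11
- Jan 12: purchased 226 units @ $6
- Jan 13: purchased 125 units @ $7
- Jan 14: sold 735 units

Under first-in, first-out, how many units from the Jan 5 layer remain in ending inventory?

179

Jan 14, 735 sold [FIFO — oldest first]: 182 @ $4 + 378 @ $6 + 175 @ $8 = $4,396
Ending inventory: 179 @ $8 + 106 @ $11 + 226 @ $6 + 125 @ $7 = $4,829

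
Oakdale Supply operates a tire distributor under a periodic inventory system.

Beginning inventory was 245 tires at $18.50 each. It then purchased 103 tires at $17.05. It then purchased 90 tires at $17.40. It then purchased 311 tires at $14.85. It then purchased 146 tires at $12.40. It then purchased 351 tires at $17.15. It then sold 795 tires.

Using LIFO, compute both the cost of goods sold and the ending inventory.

COGS = $12,255.35; ending inventory = $8,047.70

Sale 1 (795) [LIFO — newest first]: 351 @ $17.15 + 146 @ $12.40 + 298 @ $14.85 = $12,255.35
Ending inventory: 245 @ $18.50 + 103 @ $17.05 + 90 @ $17.40 + 13 @ $14.85 = $8,047.70
Check: goods available $20,303.05 = COGS $12,255.35 + ending $8,047.70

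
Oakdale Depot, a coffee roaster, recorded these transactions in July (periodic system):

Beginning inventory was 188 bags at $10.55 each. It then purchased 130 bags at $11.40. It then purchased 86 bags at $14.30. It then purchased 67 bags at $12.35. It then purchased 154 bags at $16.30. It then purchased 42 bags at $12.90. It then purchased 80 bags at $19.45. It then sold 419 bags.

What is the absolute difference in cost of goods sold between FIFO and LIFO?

$1,641.80

FIFO COGS: 188 @ $10.55 + 130 @ $11.40 + 86 @ $14.30 + 15 @ $12.35 = $4,880.45
LIFO COGS: 80 @ $19.45 + 42 @ $12.90 + 154 @ $16.30 + 67 @ $12.35 + 76 @ $14.30 = $6,522.25
Difference = |$4,880.45 − $6,522.25| = $1,641.80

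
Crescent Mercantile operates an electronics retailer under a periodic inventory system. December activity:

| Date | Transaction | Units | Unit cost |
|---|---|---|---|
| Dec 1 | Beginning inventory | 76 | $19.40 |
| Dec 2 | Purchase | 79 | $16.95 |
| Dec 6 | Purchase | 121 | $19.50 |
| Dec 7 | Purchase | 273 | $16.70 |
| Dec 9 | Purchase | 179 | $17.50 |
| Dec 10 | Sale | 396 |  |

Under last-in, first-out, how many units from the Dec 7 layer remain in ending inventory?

Dec 10, 396 sold [LIFO — newest first]: 179 @ $17.50 + 217 @ $16.70 = $6,756.40
Ending inventory: 76 @ $19.40 + 79 @ $16.95 + 121 @ $19.50 + 56 @ $16.70 = $6,108.15

56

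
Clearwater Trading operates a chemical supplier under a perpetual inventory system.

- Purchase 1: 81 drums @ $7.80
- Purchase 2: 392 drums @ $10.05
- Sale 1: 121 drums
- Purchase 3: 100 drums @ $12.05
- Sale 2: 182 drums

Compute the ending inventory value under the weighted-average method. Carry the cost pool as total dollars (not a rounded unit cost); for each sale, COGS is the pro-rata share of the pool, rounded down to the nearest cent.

Ending inventory = $2,751.96

After Purchase 1: 81 on hand, pool $631.80 (≈ $7.8000 each)
After Purchase 2: 473 on hand, pool $4,571.40 (≈ $9.6647 each)
Sale 1, sell 121: 121/473 × $4,571.40 → $1,169.42
After Purchase 3: 452 on hand, pool $4,606.98 (≈ $10.1924 each)
Sale 2, sell 182: 182/452 × $4,606.98 → $1,855.02
Total COGS = $1,169.42 + $1,855.02 = $3,024.44
Ending inventory (cost pool remaining) = $2,751.96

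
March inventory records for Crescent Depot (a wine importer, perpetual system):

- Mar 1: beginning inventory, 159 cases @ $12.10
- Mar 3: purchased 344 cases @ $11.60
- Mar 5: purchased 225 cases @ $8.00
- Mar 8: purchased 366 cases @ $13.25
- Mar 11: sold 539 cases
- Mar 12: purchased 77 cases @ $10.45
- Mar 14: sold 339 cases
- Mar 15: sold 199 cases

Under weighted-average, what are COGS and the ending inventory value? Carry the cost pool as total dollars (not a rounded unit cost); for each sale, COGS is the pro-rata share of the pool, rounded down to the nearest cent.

COGS = $12,300.77; ending inventory = $1,067.68

After Mar 1: 159 on hand, pool $1,923.90 (≈ $12.1000 each)
After Mar 3: 503 on hand, pool $5,914.30 (≈ $11.7581 each)
After Mar 5: 728 on hand, pool $7,714.30 (≈ $10.5966 each)
After Mar 8: 1094 on hand, pool $12,563.80 (≈ $11.4843 each)
Mar 11, sell 539: 539/1094 × $12,563.80 → $6,190.02
After Mar 12: 632 on hand, pool $7,178.43 (≈ $11.3583 each)
Mar 14, sell 339: 339/632 × $7,178.43 → $3,850.45
Mar 15, sell 199: 199/293 × $3,327.98 → $2,260.30
Total COGS = $6,190.02 + $3,850.45 + $2,260.30 = $12,300.77
Ending inventory (cost pool remaining) = $1,067.68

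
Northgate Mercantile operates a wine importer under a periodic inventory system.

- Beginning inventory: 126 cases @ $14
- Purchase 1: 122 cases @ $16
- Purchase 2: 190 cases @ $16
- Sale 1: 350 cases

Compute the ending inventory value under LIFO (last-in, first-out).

Ending inventory = $1,232

Sale 1 (350) [LIFO — newest first]: 190 @ $16 + 122 @ $16 + 38 @ $14 = $5,524
Ending inventory: 88 @ $14 = $1,232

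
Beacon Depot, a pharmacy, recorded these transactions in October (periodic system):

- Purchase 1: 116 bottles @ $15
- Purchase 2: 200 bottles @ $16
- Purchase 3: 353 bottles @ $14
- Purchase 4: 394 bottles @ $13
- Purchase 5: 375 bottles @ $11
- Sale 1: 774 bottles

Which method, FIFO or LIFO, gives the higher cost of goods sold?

FIFO COGS: 116 @ $15 + 200 @ $16 + 353 @ $14 + 105 @ $13 = $11,247
LIFO COGS: 375 @ $11 + 394 @ $13 + 5 @ $14 = $9,317

FIFO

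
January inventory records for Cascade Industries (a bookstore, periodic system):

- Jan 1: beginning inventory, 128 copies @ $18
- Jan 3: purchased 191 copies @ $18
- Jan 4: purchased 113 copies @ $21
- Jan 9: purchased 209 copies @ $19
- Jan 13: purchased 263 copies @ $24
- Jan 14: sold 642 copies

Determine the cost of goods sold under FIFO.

Jan 14, 642 sold [FIFO — oldest first]: 128 @ $18 + 191 @ $18 + 113 @ $21 + 209 @ $19 + 1 @ $24 = $12,110
Ending inventory: 262 @ $24 = $6,288

COGS = $12,110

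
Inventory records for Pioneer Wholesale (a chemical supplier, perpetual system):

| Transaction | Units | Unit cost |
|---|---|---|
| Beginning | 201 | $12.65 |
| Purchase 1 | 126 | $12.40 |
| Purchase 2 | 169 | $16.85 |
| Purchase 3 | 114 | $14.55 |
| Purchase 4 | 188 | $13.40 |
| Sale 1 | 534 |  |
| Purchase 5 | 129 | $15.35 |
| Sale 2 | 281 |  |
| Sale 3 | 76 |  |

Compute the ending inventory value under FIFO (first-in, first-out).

Ending inventory = $552.60

Sale 1 (534) [FIFO — oldest first]: 201 @ $12.65 + 126 @ $12.40 + 169 @ $16.85 + 38 @ $14.55 = $7,505.60
Sale 2 (281) [FIFO — oldest first]: 76 @ $14.55 + 188 @ $13.40 + 17 @ $15.35 = $3,885.95
Sale 3 (76) [FIFO — oldest first]: 76 @ $15.35 = $1,166.60
Total COGS = $7,505.60 + $3,885.95 + $1,166.60 = $12,558.15
Ending inventory: 36 @ $15.35 = $552.60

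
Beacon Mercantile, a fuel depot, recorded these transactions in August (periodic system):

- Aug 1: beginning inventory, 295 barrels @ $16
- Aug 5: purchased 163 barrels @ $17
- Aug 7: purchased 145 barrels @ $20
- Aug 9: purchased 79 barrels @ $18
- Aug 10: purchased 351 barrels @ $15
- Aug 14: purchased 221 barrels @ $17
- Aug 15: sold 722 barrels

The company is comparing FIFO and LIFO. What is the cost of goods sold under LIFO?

COGS = $11,864

FIFO COGS: 295 @ $16 + 163 @ $17 + 145 @ $20 + 79 @ $18 + 40 @ $15 = $12,413
LIFO COGS: 221 @ $17 + 351 @ $15 + 79 @ $18 + 71 @ $20 = $11,864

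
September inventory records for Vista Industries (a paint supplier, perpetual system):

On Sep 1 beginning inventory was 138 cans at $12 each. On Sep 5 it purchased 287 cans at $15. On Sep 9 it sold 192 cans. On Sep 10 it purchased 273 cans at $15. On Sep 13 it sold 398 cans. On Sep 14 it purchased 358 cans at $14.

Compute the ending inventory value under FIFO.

Sep 9, 192 sold [FIFO — oldest first]: 138 @ $12 + 54 @ $15 = $2,466
Sep 13, 398 sold [FIFO — oldest first]: 233 @ $15 + 165 @ $15 = $5,970
Total COGS = $2,466 + $5,970 = $8,436
Ending inventory: 108 @ $15 + 358 @ $14 = $6,632

Ending inventory = $6,632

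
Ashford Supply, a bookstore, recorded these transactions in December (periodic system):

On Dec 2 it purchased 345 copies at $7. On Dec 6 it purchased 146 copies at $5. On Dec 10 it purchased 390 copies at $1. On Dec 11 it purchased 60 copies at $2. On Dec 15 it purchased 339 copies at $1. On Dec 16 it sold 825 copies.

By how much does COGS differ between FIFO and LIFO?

$2,450

FIFO COGS: 345 @ $7 + 146 @ $5 + 334 @ $1 = $3,479
LIFO COGS: 339 @ $1 + 60 @ $2 + 390 @ $1 + 36 @ $5 = $1,029
Difference = |$3,479 − $1,029| = $2,450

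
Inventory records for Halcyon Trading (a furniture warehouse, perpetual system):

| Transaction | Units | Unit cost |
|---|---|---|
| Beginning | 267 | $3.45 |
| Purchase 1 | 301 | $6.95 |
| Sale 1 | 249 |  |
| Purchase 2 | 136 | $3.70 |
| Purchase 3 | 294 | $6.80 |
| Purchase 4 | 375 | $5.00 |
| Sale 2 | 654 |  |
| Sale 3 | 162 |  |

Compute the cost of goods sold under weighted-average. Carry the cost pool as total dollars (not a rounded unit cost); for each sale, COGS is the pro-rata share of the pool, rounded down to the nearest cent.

COGS = $5,727.29

After Beginning: 267 on hand, pool $921.15 (≈ $3.4500 each)
After Purchase 1: 568 on hand, pool $3,013.10 (≈ $5.3048 each)
Sale 1, sell 249: 249/568 × $3,013.10 → $1,320.88
After Purchase 2: 455 on hand, pool $2,195.42 (≈ $4.8251 each)
After Purchase 3: 749 on hand, pool $4,194.62 (≈ $5.6003 each)
After Purchase 4: 1124 on hand, pool $6,069.62 (≈ $5.4000 each)
Sale 2, sell 654: 654/1124 × $6,069.62 → $3,531.61
Sale 3, sell 162: 162/470 × $2,538.01 → $874.80
Total COGS = $1,320.88 + $3,531.61 + $874.80 = $5,727.29
Ending inventory (cost pool remaining) = $1,663.21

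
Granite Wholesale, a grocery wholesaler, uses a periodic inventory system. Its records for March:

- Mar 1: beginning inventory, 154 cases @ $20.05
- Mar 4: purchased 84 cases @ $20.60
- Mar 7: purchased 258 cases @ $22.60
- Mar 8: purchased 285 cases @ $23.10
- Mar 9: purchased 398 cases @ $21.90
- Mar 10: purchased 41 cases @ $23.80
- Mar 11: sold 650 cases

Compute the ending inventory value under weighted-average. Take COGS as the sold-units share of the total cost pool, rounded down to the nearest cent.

Mar 11, sell 650: 650/1220 × $26,924.40 → $14,344.96
Ending inventory (cost pool remaining) = $12,579.44

Ending inventory = $12,579.44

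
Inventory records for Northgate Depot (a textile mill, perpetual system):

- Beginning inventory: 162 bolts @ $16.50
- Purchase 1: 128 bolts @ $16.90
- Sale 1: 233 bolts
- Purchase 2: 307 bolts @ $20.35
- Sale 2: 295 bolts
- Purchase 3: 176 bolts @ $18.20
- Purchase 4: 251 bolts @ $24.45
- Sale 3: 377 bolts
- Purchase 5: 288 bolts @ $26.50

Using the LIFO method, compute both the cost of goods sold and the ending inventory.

Sale 1 (233) [LIFO — newest first]: 128 @ $16.90 + 105 @ $16.50 = $3,895.70
Sale 2 (295) [LIFO — newest first]: 295 @ $20.35 = $6,003.25
Sale 3 (377) [LIFO — newest first]: 251 @ $24.45 + 126 @ $18.20 = $8,430.15
Total COGS = $3,895.70 + $6,003.25 + $8,430.15 = $18,329.10
Ending inventory: 57 @ $16.50 + 12 @ $20.35 + 50 @ $18.20 + 288 @ $26.50 = $9,726.70
Check: goods available $28,055.80 = COGS $18,329.10 + ending $9,726.70

COGS = $18,329.10; ending inventory = $9,726.70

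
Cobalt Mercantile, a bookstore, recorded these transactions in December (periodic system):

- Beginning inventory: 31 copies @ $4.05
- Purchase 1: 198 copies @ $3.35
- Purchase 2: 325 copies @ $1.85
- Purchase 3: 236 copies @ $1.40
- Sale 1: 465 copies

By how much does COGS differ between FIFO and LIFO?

FIFO COGS: 31 @ $4.05 + 198 @ $3.35 + 236 @ $1.85 = $1,225.45
LIFO COGS: 236 @ $1.40 + 229 @ $1.85 = $754.05
Difference = |$1,225.45 − $754.05| = $471.40

$471.40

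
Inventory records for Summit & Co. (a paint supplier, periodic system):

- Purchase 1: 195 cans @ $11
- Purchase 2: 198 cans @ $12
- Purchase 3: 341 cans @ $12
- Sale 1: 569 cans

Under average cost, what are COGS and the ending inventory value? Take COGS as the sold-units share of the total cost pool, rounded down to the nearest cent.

COGS = $6,676.83; ending inventory = $1,936.17

Sale 1, sell 569: 569/734 × $8,613.00 → $6,676.83
Ending inventory (cost pool remaining) = $1,936.17
Check: goods available $8,613.00 = COGS $6,676.83 + ending $1,936.17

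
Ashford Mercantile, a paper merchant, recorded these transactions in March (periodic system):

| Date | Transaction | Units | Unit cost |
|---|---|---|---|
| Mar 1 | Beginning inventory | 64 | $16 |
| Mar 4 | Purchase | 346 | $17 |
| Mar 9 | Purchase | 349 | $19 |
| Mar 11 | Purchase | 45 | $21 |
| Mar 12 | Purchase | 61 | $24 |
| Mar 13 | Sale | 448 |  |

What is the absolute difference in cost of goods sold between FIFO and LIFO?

$1,279

FIFO COGS: 64 @ $16 + 346 @ $17 + 38 @ $19 = $7,628
LIFO COGS: 61 @ $24 + 45 @ $21 + 342 @ $19 = $8,907
Difference = |$7,628 − $8,907| = $1,279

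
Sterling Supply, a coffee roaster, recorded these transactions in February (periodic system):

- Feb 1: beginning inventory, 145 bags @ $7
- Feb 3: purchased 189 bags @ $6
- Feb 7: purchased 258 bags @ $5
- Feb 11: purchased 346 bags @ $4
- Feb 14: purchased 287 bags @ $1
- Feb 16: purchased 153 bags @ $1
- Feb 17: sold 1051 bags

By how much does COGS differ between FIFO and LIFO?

FIFO COGS: 145 @ $7 + 189 @ $6 + 258 @ $5 + 346 @ $4 + 113 @ $1 = $4,936
LIFO COGS: 153 @ $1 + 287 @ $1 + 346 @ $4 + 258 @ $5 + 7 @ $6 = $3,156
Difference = |$4,936 − $3,156| = $1,780

$1,780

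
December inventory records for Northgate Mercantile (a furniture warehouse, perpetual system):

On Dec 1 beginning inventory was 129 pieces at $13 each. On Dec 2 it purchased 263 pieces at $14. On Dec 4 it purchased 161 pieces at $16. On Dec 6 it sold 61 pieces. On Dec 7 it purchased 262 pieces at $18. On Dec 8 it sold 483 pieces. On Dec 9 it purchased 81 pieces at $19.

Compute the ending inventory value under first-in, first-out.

Dec 6, 61 sold [FIFO — oldest first]: 61 @ $13 = $793
Dec 8, 483 sold [FIFO — oldest first]: 68 @ $13 + 263 @ $14 + 152 @ $16 = $6,998
Total COGS = $793 + $6,998 = $7,791
Ending inventory: 9 @ $16 + 262 @ $18 + 81 @ $19 = $6,399

Ending inventory = $6,399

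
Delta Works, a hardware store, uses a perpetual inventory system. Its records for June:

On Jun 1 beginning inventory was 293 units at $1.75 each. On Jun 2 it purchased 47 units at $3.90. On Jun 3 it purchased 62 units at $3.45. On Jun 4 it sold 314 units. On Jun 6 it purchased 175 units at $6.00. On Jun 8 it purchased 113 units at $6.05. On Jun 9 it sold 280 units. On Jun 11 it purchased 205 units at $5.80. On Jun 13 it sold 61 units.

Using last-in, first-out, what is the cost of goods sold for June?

Jun 4, 314 sold [LIFO — newest first]: 62 @ $3.45 + 47 @ $3.90 + 205 @ $1.75 = $755.95
Jun 9, 280 sold [LIFO — newest first]: 113 @ $6.05 + 167 @ $6.00 = $1,685.65
Jun 13, 61 sold [LIFO — newest first]: 61 @ $5.80 = $353.80
Total COGS = $755.95 + $1,685.65 + $353.80 = $2,795.40
Ending inventory: 88 @ $1.75 + 8 @ $6.00 + 144 @ $5.80 = $1,037.20

COGS = $2,795.40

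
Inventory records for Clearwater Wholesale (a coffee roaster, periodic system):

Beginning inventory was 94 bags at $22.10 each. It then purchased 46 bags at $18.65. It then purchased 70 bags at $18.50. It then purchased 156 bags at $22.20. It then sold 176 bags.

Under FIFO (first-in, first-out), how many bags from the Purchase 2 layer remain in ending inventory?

34

Sale 1 (176) [FIFO — oldest first]: 94 @ $22.10 + 46 @ $18.65 + 36 @ $18.50 = $3,601.30
Ending inventory: 34 @ $18.50 + 156 @ $22.20 = $4,092.20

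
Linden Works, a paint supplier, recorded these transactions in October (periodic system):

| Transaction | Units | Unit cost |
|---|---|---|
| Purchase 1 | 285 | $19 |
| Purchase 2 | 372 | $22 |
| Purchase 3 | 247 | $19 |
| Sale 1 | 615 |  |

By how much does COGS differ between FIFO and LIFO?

FIFO COGS: 285 @ $19 + 330 @ $22 = $12,675
LIFO COGS: 247 @ $19 + 368 @ $22 = $12,789
Difference = |$12,675 − $12,789| = $114

$114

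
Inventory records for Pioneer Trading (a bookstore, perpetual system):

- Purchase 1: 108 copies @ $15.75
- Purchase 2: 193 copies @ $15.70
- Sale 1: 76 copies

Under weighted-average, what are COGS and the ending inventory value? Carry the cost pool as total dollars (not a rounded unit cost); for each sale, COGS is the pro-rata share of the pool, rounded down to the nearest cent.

COGS = $1,194.56; ending inventory = $3,536.54

After Purchase 1: 108 on hand, pool $1,701.00 (≈ $15.7500 each)
After Purchase 2: 301 on hand, pool $4,731.10 (≈ $15.7179 each)
Sale 1, sell 76: 76/301 × $4,731.10 → $1,194.56
Ending inventory (cost pool remaining) = $3,536.54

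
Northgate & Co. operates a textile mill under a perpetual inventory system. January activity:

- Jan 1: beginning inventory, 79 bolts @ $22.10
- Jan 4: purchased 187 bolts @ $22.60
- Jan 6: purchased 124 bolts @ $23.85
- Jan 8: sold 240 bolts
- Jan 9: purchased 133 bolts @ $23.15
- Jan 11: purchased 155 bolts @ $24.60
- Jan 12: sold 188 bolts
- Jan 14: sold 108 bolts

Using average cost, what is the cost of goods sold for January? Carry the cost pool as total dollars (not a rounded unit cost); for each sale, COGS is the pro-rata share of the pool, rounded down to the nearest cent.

After Jan 1: 79 on hand, pool $1,745.90 (≈ $22.1000 each)
After Jan 4: 266 on hand, pool $5,972.10 (≈ $22.4515 each)
After Jan 6: 390 on hand, pool $8,929.50 (≈ $22.8962 each)
Jan 8, sell 240: 240/390 × $8,929.50 → $5,495.07
After Jan 9: 283 on hand, pool $6,513.38 (≈ $23.0155 each)
After Jan 11: 438 on hand, pool $10,326.38 (≈ $23.5762 each)
Jan 12, sell 188: 188/438 × $10,326.38 → $4,432.32
Jan 14, sell 108: 108/250 × $5,894.06 → $2,546.23
Total COGS = $5,495.07 + $4,432.32 + $2,546.23 = $12,473.62
Ending inventory (cost pool remaining) = $3,347.83

COGS = $12,473.62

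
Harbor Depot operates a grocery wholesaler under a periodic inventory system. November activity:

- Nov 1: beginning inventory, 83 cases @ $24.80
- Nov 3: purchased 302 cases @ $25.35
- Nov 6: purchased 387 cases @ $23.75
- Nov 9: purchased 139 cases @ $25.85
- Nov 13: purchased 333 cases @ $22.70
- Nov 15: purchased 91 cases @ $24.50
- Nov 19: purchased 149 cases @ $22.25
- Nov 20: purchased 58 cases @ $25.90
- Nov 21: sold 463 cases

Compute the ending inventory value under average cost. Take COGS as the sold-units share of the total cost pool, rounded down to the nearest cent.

Ending inventory = $25,963.56

Nov 21, sell 463: 463/1542 × $37,104.55 → $11,140.99
Ending inventory (cost pool remaining) = $25,963.56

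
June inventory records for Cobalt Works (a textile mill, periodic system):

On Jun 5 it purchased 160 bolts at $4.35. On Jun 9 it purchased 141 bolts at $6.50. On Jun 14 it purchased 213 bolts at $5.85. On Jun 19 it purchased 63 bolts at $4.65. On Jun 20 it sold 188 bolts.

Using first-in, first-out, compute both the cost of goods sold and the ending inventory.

COGS = $878.00; ending inventory = $2,273.50

Jun 20, 188 sold [FIFO — oldest first]: 160 @ $4.35 + 28 @ $6.50 = $878.00
Ending inventory: 113 @ $6.50 + 213 @ $5.85 + 63 @ $4.65 = $2,273.50
Check: goods available $3,151.50 = COGS $878.00 + ending $2,273.50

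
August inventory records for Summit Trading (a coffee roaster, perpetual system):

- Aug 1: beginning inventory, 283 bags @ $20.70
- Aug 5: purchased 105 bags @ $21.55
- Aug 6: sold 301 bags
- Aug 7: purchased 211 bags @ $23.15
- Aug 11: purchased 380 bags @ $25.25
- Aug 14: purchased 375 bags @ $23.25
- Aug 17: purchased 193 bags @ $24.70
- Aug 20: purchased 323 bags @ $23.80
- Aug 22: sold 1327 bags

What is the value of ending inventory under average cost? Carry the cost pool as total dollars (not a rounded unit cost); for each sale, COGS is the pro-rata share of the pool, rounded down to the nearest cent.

After Aug 1: 283 on hand, pool $5,858.10 (≈ $20.7000 each)
After Aug 5: 388 on hand, pool $8,120.85 (≈ $20.9300 each)
Aug 6, sell 301: 301/388 × $8,120.85 → $6,299.93
After Aug 7: 298 on hand, pool $6,705.57 (≈ $22.5019 each)
After Aug 11: 678 on hand, pool $16,300.57 (≈ $24.0421 each)
After Aug 14: 1053 on hand, pool $25,019.32 (≈ $23.7600 each)
After Aug 17: 1246 on hand, pool $29,786.42 (≈ $23.9056 each)
After Aug 20: 1569 on hand, pool $37,473.82 (≈ $23.8839 each)
Aug 22, sell 1327: 1327/1569 × $37,473.82 → $31,693.91
Total COGS = $6,299.93 + $31,693.91 = $37,993.84
Ending inventory (cost pool remaining) = $5,779.91
Check: goods available $43,773.75 = COGS $37,993.84 + ending $5,779.91

Ending inventory = $5,779.91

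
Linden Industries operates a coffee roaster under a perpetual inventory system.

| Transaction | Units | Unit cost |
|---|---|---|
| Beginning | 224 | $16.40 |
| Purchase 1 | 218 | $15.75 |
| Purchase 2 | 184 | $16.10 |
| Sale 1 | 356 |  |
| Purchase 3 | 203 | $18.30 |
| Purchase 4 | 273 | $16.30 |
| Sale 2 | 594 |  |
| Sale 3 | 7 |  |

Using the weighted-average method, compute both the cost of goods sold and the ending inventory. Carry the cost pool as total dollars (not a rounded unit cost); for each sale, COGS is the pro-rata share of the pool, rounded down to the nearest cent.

After Beginning: 224 on hand, pool $3,673.60 (≈ $16.4000 each)
After Purchase 1: 442 on hand, pool $7,107.10 (≈ $16.0794 each)
After Purchase 2: 626 on hand, pool $10,069.50 (≈ $16.0855 each)
Sale 1, sell 356: 356/626 × $10,069.50 → $5,726.42
After Purchase 3: 473 on hand, pool $8,057.98 (≈ $17.0359 each)
After Purchase 4: 746 on hand, pool $12,507.88 (≈ $16.7666 each)
Sale 2, sell 594: 594/746 × $12,507.88 → $9,959.35
Sale 3, sell 7: 7/152 × $2,548.53 → $117.36
Total COGS = $5,726.42 + $9,959.35 + $117.36 = $15,803.13
Ending inventory (cost pool remaining) = $2,431.17

COGS = $15,803.13; ending inventory = $2,431.17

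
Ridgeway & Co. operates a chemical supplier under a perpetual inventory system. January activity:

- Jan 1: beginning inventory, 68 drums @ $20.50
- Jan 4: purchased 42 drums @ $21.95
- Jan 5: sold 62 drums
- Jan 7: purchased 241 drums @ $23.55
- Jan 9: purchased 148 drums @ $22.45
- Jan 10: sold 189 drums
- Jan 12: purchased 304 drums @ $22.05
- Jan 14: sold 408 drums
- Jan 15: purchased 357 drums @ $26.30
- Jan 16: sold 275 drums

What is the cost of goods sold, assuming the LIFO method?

COGS = $22,004.95

Jan 5, 62 sold [LIFO — newest first]: 42 @ $21.95 + 20 @ $20.50 = $1,331.90
Jan 10, 189 sold [LIFO — newest first]: 148 @ $22.45 + 41 @ $23.55 = $4,288.15
Jan 14, 408 sold [LIFO — newest first]: 304 @ $22.05 + 104 @ $23.55 = $9,152.40
Jan 16, 275 sold [LIFO — newest first]: 275 @ $26.30 = $7,232.50
Total COGS = $1,331.90 + $4,288.15 + $9,152.40 + $7,232.50 = $22,004.95
Ending inventory: 48 @ $20.50 + 96 @ $23.55 + 82 @ $26.30 = $5,401.40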